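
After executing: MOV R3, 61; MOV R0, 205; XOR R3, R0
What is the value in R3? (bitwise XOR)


Register state trace:
  MOV R3, 61  → R3 = 61 (0b00111101)
  MOV R0, 205  → R0 = 205 (0b11001101)
  XOR R3, R0  → R3 = 61 XOR 205 = 240 (0b11110000)
Final: R3 = 240

240


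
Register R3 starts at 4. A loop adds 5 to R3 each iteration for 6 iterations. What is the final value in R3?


Starting value: R3 = 4
  Iter 1: R3 = 4 + 5 = 9
  Iter 2: R3 = 9 + 5 = 14
  Iter 3: R3 = 14 + 5 = 19
  Iter 4: R3 = 19 + 5 = 24
  Iter 5: R3 = 24 + 5 = 29
  Iter 6: R3 = 29 + 5 = 34
Final: R3 = 34

34


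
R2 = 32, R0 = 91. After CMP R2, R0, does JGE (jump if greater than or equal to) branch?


Trace:
  R2 = 32, R0 = 91
  CMP R2, R0  → compares 32 vs 91
  JGE checks: is 32 greater than or equal to 91?
  32 < 91, so condition is false
Branch taken: No

No


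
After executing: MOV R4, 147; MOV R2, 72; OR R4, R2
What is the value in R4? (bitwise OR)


Register state trace:
  MOV R4, 147  → R4 = 147 (0b10010011)
  MOV R2, 72  → R2 = 72 (0b01001000)
  OR R4, R2   → R4 = 147 OR 72 = 219 (0b11011011)
Final: R4 = 219

219


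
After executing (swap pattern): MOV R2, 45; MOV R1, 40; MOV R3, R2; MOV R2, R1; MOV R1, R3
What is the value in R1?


Register state trace (swap pattern):
  MOV R2, 45  → R2 = 45
  MOV R1, 40  → R1 = 40
  MOV R3, R2  → R3 = 45  (save R2)
  MOV R2, R1  → R2 = 40  (R2 gets R1's value)
  MOV R1, R3  → R1 = 45  (R1 gets saved value)
Final: R1 = 45

45


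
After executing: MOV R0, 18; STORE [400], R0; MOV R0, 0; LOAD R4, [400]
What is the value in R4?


Register and memory trace:
  MOV R0, 18  → R0 = 18
  STORE [400], R0  → mem[400] = 18
  MOV R0, 0  → R0 = 0
  LOAD R4, [400]  → R4 = mem[400] = 18
Final: R4 = 18

18


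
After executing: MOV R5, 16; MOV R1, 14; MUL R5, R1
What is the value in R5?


Register state trace:
  MOV R5, 16  → R5 = 16
  MOV R1, 14  → R1 = 14
  MUL R5, R1  → R5 = 16 * 14 = 224
Final: R5 = 224

224


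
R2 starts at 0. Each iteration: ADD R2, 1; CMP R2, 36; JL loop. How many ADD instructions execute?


Loop trace (R2 starts at 0, target 36, step 1):
  ADD #1: R2 = 0 + 1 = 1  → 1 < 36, loop
  ADD #2: R2 = 1 + 1 = 2  → 2 < 36, loop
  ADD #3: R2 = 2 + 1 = 3  → 3 < 36, loop
  ADD #4: R2 = 3 + 1 = 4  → 4 < 36, loop
  ADD #5: R2 = 4 + 1 = 5  → 5 < 36, loop
  ADD #6: R2 = 5 + 1 = 6  → 6 < 36, loop
  ADD #7: R2 = 6 + 1 = 7  → 7 < 36, loop
  ADD #8: R2 = 7 + 1 = 8  → 8 < 36, loop
  ADD #9: R2 = 8 + 1 = 9  → 9 < 36, loop
  ADD #10: R2 = 9 + 1 = 10  → 10 < 36, loop
  ADD #11: R2 = 10 + 1 = 11  → 11 < 36, loop
  ADD #12: R2 = 11 + 1 = 12  → 12 < 36, loop
  ADD #13: R2 = 12 + 1 = 13  → 13 < 36, loop
  ADD #14: R2 = 13 + 1 = 14  → 14 < 36, loop
  ADD #15: R2 = 14 + 1 = 15  → 15 < 36, loop
  ADD #16: R2 = 15 + 1 = 16  → 16 < 36, loop
  ADD #17: R2 = 16 + 1 = 17  → 17 < 36, loop
  ADD #18: R2 = 17 + 1 = 18  → 18 < 36, loop
  ADD #19: R2 = 18 + 1 = 19  → 19 < 36, loop
  ADD #20: R2 = 19 + 1 = 20  → 20 < 36, loop
  ADD #21: R2 = 20 + 1 = 21  → 21 < 36, loop
  ADD #22: R2 = 21 + 1 = 22  → 22 < 36, loop
  ADD #23: R2 = 22 + 1 = 23  → 23 < 36, loop
  ADD #24: R2 = 23 + 1 = 24  → 24 < 36, loop
  ADD #25: R2 = 24 + 1 = 25  → 25 < 36, loop
  ADD #26: R2 = 25 + 1 = 26  → 26 < 36, loop
  ADD #27: R2 = 26 + 1 = 27  → 27 < 36, loop
  ADD #28: R2 = 27 + 1 = 28  → 28 < 36, loop
  ADD #29: R2 = 28 + 1 = 29  → 29 < 36, loop
  ADD #30: R2 = 29 + 1 = 30  → 30 < 36, loop
  ADD #31: R2 = 30 + 1 = 31  → 31 < 36, loop
  ADD #32: R2 = 31 + 1 = 32  → 32 < 36, loop
  ADD #33: R2 = 32 + 1 = 33  → 33 < 36, loop
  ADD #34: R2 = 33 + 1 = 34  → 34 < 36, loop
  ADD #35: R2 = 34 + 1 = 35  → 35 < 36, loop
  ADD #36: R2 = 35 + 1 = 36  → 36 >= 36, exit
Total ADD instructions: 36

36


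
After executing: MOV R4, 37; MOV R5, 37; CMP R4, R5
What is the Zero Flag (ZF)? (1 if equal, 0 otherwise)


Register state trace:
  MOV R4, 37  → R4 = 37
  MOV R5, 37  → R5 = 37
  CMP R4, R5  → computes 37 - 37 = 0
  Result is zero, so values are equal
ZF = 1

1


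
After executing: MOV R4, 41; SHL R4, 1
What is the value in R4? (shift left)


Register state trace:
  MOV R4, 41  → R4 = 41
  SHL R4, 1  → R4 = 41 << 1 = 41 * 2^1 = 82
Final: R4 = 82

82


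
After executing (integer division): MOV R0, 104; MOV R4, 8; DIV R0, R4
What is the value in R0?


Register state trace:
  MOV R0, 104  → R0 = 104
  MOV R4, 8  → R4 = 8
  DIV R0, R4  → R0 = 104 // 8 = 13
Final: R0 = 13

13


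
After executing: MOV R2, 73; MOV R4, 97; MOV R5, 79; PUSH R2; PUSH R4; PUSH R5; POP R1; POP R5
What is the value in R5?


Stack trace (top is rightmost):
  MOV R2, 73  → R2 = 73
  MOV R4, 97  → R4 = 97
  MOV R5, 79  → R5 = 79
  PUSH R2  → stack: [73]
  PUSH R4  → stack: [73, 97]
  PUSH R5  → stack: [73, 97, 79]
  POP R1  → R1 = 79, stack: [73, 97]
  POP R5  → R5 = 97, stack: [73]
Final: R5 = 97

97


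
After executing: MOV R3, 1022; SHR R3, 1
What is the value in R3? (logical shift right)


Register state trace:
  MOV R3, 1022  → R3 = 1022
  SHR R3, 1  → R3 = 1022 >> 1 = 1022 // 2^1 = 511
Final: R3 = 511

511


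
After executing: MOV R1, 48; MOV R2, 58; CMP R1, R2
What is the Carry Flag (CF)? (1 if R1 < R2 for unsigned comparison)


Register state trace:
  MOV R1, 48  → R1 = 48
  MOV R2, 58  → R2 = 58
  CMP R1, R2  → unsigned 48 - 58: borrow occurs
  48 < 58, so CF = 1
CF = 1

1


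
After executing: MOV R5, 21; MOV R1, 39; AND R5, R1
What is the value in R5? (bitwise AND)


Register state trace:
  MOV R5, 21  → R5 = 21 (0b00010101)
  MOV R1, 39  → R1 = 39 (0b00100111)
  AND R5, R1  → R5 = 21 AND 39 = 5 (0b00000101)
Final: R5 = 5

5


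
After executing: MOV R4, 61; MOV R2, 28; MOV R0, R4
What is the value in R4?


Register state trace:
  MOV R4, 61  → R4 = 61
  MOV R2, 28  → R2 = 28
  MOV R0, R4  → R0 = 61
Final: R4 = 61

61


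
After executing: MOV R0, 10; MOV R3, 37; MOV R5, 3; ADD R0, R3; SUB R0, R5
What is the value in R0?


Register state trace:
  MOV R0, 10  → R0 = 10
  MOV R3, 37  → R3 = 37
  MOV R5, 3  → R5 = 3
  ADD R0, R3  → R0 = 10 + 37 = 47
  SUB R0, R5  → R0 = 47 - 3 = 44
Final: R0 = 44

44


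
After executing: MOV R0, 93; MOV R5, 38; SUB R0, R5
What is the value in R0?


Register state trace:
  MOV R0, 93  → R0 = 93
  MOV R5, 38  → R5 = 38
  SUB R0, R5  → R0 = 93 - 38 = 55
Final: R0 = 55

55


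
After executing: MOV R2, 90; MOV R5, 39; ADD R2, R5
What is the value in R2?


Register state trace:
  MOV R2, 90  → R2 = 90
  MOV R5, 39  → R5 = 39
  ADD R2, R5  → R2 = 90 + 39 = 129
Final: R2 = 129

129


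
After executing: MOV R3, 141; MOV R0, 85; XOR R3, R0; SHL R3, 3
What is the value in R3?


Register state trace:
  MOV R3, 141  → R3 = 141 (0b10001101)
  MOV R0, 85  → R0 = 85 (0b01010101)
  XOR R3, R0  → R3 = 141 XOR 85 = 216 (0b11011000)
  SHL R3, 3  → R3 = 216 << 3 = 1728
Final: R3 = 1728

1728


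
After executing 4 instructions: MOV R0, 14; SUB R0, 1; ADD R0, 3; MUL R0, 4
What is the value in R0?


Register state trace:
  MOV R0, 14  → R0 = 14
  SUB R0, 1  → R0 = 14 - 1 = 13
  ADD R0, 3  → R0 = 13 + 3 = 16
  MUL R0, 4  → R0 = 16 * 4 = 64
Final: R0 = 64

64


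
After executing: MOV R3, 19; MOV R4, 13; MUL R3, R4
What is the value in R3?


Register state trace:
  MOV R3, 19  → R3 = 19
  MOV R4, 13  → R4 = 13
  MUL R3, R4  → R3 = 19 * 13 = 247
Final: R3 = 247

247


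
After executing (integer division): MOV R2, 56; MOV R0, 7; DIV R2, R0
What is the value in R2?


Register state trace:
  MOV R2, 56  → R2 = 56
  MOV R0, 7  → R0 = 7
  DIV R2, R0  → R2 = 56 // 7 = 8
Final: R2 = 8

8


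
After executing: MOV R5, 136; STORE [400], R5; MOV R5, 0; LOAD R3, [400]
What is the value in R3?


Register and memory trace:
  MOV R5, 136  → R5 = 136
  STORE [400], R5  → mem[400] = 136
  MOV R5, 0  → R5 = 0
  LOAD R3, [400]  → R3 = mem[400] = 136
Final: R3 = 136

136


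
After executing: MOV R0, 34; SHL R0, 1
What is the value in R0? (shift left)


Register state trace:
  MOV R0, 34  → R0 = 34
  SHL R0, 1  → R0 = 34 << 1 = 34 * 2^1 = 68
Final: R0 = 68

68


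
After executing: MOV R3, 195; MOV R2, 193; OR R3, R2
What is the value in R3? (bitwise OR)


Register state trace:
  MOV R3, 195  → R3 = 195 (0b11000011)
  MOV R2, 193  → R2 = 193 (0b11000001)
  OR R3, R2   → R3 = 195 OR 193 = 195 (0b11000011)
Final: R3 = 195

195


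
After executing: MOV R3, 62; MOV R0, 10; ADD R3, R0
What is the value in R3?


Register state trace:
  MOV R3, 62  → R3 = 62
  MOV R0, 10  → R0 = 10
  ADD R3, R0  → R3 = 62 + 10 = 72
Final: R3 = 72

72


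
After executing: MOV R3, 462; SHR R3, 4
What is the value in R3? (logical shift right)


Register state trace:
  MOV R3, 462  → R3 = 462
  SHR R3, 4  → R3 = 462 >> 4 = 462 // 2^4 = 28
Final: R3 = 28

28


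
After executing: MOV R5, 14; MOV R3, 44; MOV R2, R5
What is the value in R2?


Register state trace:
  MOV R5, 14  → R5 = 14
  MOV R3, 44  → R3 = 44
  MOV R2, R5  → R2 = 14
Final: R2 = 14

14


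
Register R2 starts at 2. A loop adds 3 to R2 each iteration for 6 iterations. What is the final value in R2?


Starting value: R2 = 2
  Iter 1: R2 = 2 + 3 = 5
  Iter 2: R2 = 5 + 3 = 8
  Iter 3: R2 = 8 + 3 = 11
  Iter 4: R2 = 11 + 3 = 14
  Iter 5: R2 = 14 + 3 = 17
  Iter 6: R2 = 17 + 3 = 20
Final: R2 = 20

20


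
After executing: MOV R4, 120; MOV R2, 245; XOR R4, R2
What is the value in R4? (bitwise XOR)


Register state trace:
  MOV R4, 120  → R4 = 120 (0b01111000)
  MOV R2, 245  → R2 = 245 (0b11110101)
  XOR R4, R2  → R4 = 120 XOR 245 = 141 (0b10001101)
Final: R4 = 141

141


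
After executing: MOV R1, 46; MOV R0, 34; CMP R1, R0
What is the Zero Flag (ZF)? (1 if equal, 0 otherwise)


Register state trace:
  MOV R1, 46  → R1 = 46
  MOV R0, 34  → R0 = 34
  CMP R1, R0  → computes 46 - 34 = 12
  Result is nonzero, so values are not equal
ZF = 0

0


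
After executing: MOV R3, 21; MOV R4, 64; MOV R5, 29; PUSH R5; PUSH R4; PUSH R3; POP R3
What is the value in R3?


Stack trace (top is rightmost):
  MOV R3, 21  → R3 = 21
  MOV R4, 64  → R4 = 64
  MOV R5, 29  → R5 = 29
  PUSH R5  → stack: [29]
  PUSH R4  → stack: [29, 64]
  PUSH R3  → stack: [29, 64, 21]
  POP R3  → R3 = 21, stack: [29, 64]
Final: R3 = 21

21


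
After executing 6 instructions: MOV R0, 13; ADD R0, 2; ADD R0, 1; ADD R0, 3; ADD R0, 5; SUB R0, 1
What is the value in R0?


Register state trace:
  MOV R0, 13  → R0 = 13
  ADD R0, 2  → R0 = 13 + 2 = 15
  ADD R0, 1  → R0 = 15 + 1 = 16
  ADD R0, 3  → R0 = 16 + 3 = 19
  ADD R0, 5  → R0 = 19 + 5 = 24
  SUB R0, 1  → R0 = 24 - 1 = 23
Final: R0 = 23

23


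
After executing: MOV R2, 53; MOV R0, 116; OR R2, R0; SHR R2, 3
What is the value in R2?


Register state trace:
  MOV R2, 53  → R2 = 53 (0b00110101)
  MOV R0, 116  → R0 = 116 (0b01110100)
  OR R2, R0  → R2 = 53 OR 116 = 117 (0b01110101)
  SHR R2, 3  → R2 = 117 >> 3 = 14
Final: R2 = 14

14


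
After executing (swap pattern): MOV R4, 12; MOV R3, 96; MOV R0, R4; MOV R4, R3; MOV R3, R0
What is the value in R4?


Register state trace (swap pattern):
  MOV R4, 12  → R4 = 12
  MOV R3, 96  → R3 = 96
  MOV R0, R4  → R0 = 12  (save R4)
  MOV R4, R3  → R4 = 96  (R4 gets R3's value)
  MOV R3, R0  → R3 = 12  (R3 gets saved value)
Final: R4 = 96

96


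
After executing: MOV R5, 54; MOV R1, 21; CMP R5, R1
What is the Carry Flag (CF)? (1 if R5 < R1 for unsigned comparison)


Register state trace:
  MOV R5, 54  → R5 = 54
  MOV R1, 21  → R1 = 21
  CMP R5, R1  → unsigned 54 - 21: no borrow
  54 >= 21, so CF = 0
CF = 0

0


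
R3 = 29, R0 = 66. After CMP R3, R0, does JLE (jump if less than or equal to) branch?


Trace:
  R3 = 29, R0 = 66
  CMP R3, R0  → compares 29 vs 66
  JLE checks: is 29 less than or equal to 66?
  29 < 66, so condition is true
Branch taken: Yes

Yes


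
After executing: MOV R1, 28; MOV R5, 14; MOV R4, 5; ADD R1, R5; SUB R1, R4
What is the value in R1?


Register state trace:
  MOV R1, 28  → R1 = 28
  MOV R5, 14  → R5 = 14
  MOV R4, 5  → R4 = 5
  ADD R1, R5  → R1 = 28 + 14 = 42
  SUB R1, R4  → R1 = 42 - 5 = 37
Final: R1 = 37

37


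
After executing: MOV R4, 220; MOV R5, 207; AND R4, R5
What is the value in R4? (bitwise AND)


Register state trace:
  MOV R4, 220  → R4 = 220 (0b11011100)
  MOV R5, 207  → R5 = 207 (0b11001111)
  AND R4, R5  → R4 = 220 AND 207 = 204 (0b11001100)
Final: R4 = 204

204


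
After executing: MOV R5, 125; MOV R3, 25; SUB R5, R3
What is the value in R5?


Register state trace:
  MOV R5, 125  → R5 = 125
  MOV R3, 25  → R3 = 25
  SUB R5, R3  → R5 = 125 - 25 = 100
Final: R5 = 100

100


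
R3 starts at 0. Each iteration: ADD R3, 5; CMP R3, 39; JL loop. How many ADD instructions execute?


Loop trace (R3 starts at 0, target 39, step 5):
  ADD #1: R3 = 0 + 5 = 5  → 5 < 39, loop
  ADD #2: R3 = 5 + 5 = 10  → 10 < 39, loop
  ADD #3: R3 = 10 + 5 = 15  → 15 < 39, loop
  ADD #4: R3 = 15 + 5 = 20  → 20 < 39, loop
  ADD #5: R3 = 20 + 5 = 25  → 25 < 39, loop
  ADD #6: R3 = 25 + 5 = 30  → 30 < 39, loop
  ADD #7: R3 = 30 + 5 = 35  → 35 < 39, loop
  ADD #8: R3 = 35 + 5 = 40  → 40 >= 39, exit
Total ADD instructions: 8

8


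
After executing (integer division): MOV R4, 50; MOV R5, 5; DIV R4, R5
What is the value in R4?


Register state trace:
  MOV R4, 50  → R4 = 50
  MOV R5, 5  → R5 = 5
  DIV R4, R5  → R4 = 50 // 5 = 10
Final: R4 = 10

10


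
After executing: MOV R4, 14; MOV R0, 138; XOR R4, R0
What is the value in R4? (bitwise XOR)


Register state trace:
  MOV R4, 14  → R4 = 14 (0b00001110)
  MOV R0, 138  → R0 = 138 (0b10001010)
  XOR R4, R0  → R4 = 14 XOR 138 = 132 (0b10000100)
Final: R4 = 132

132


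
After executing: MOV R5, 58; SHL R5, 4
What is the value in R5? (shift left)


Register state trace:
  MOV R5, 58  → R5 = 58
  SHL R5, 4  → R5 = 58 << 4 = 58 * 2^4 = 928
Final: R5 = 928

928


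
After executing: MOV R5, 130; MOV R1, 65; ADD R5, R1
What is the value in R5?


Register state trace:
  MOV R5, 130  → R5 = 130
  MOV R1, 65  → R1 = 65
  ADD R5, R1  → R5 = 130 + 65 = 195
Final: R5 = 195

195


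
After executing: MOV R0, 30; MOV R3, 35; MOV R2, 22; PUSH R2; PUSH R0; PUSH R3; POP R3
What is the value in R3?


Stack trace (top is rightmost):
  MOV R0, 30  → R0 = 30
  MOV R3, 35  → R3 = 35
  MOV R2, 22  → R2 = 22
  PUSH R2  → stack: [22]
  PUSH R0  → stack: [22, 30]
  PUSH R3  → stack: [22, 30, 35]
  POP R3  → R3 = 35, stack: [22, 30]
Final: R3 = 35

35


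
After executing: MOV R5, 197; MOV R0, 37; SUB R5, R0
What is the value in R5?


Register state trace:
  MOV R5, 197  → R5 = 197
  MOV R0, 37  → R0 = 37
  SUB R5, R0  → R5 = 197 - 37 = 160
Final: R5 = 160

160


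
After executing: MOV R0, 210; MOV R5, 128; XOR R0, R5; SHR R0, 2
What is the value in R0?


Register state trace:
  MOV R0, 210  → R0 = 210 (0b11010010)
  MOV R5, 128  → R5 = 128 (0b10000000)
  XOR R0, R5  → R0 = 210 XOR 128 = 82 (0b01010010)
  SHR R0, 2  → R0 = 82 >> 2 = 20
Final: R0 = 20

20


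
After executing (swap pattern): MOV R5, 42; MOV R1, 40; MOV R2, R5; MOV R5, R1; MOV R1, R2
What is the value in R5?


Register state trace (swap pattern):
  MOV R5, 42  → R5 = 42
  MOV R1, 40  → R1 = 40
  MOV R2, R5  → R2 = 42  (save R5)
  MOV R5, R1  → R5 = 40  (R5 gets R1's value)
  MOV R1, R2  → R1 = 42  (R1 gets saved value)
Final: R5 = 40

40


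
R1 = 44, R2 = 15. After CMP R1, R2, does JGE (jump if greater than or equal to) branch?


Trace:
  R1 = 44, R2 = 15
  CMP R1, R2  → compares 44 vs 15
  JGE checks: is 44 greater than or equal to 15?
  44 > 15, so condition is true
Branch taken: Yes

Yes


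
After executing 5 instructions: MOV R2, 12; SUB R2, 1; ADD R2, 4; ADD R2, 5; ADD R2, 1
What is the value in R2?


Register state trace:
  MOV R2, 12  → R2 = 12
  SUB R2, 1  → R2 = 12 - 1 = 11
  ADD R2, 4  → R2 = 11 + 4 = 15
  ADD R2, 5  → R2 = 15 + 5 = 20
  ADD R2, 1  → R2 = 20 + 1 = 21
Final: R2 = 21

21


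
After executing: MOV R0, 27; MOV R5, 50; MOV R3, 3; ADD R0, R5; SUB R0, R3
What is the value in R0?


Register state trace:
  MOV R0, 27  → R0 = 27
  MOV R5, 50  → R5 = 50
  MOV R3, 3  → R3 = 3
  ADD R0, R5  → R0 = 27 + 50 = 77
  SUB R0, R3  → R0 = 77 - 3 = 74
Final: R0 = 74

74


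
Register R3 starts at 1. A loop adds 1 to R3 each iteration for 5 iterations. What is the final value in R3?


Starting value: R3 = 1
  Iter 1: R3 = 1 + 1 = 2
  Iter 2: R3 = 2 + 1 = 3
  Iter 3: R3 = 3 + 1 = 4
  Iter 4: R3 = 4 + 1 = 5
  Iter 5: R3 = 5 + 1 = 6
Final: R3 = 6

6


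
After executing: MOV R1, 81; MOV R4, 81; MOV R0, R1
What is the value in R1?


Register state trace:
  MOV R1, 81  → R1 = 81
  MOV R4, 81  → R4 = 81
  MOV R0, R1  → R0 = 81
Final: R1 = 81

81


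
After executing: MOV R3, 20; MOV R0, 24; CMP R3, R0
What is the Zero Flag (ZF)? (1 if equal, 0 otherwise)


Register state trace:
  MOV R3, 20  → R3 = 20
  MOV R0, 24  → R0 = 24
  CMP R3, R0  → computes 20 - 24 = -4
  Result is nonzero, so values are not equal
ZF = 0

0


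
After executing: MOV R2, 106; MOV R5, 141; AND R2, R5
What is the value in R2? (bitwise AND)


Register state trace:
  MOV R2, 106  → R2 = 106 (0b01101010)
  MOV R5, 141  → R5 = 141 (0b10001101)
  AND R2, R5  → R2 = 106 AND 141 = 8 (0b00001000)
Final: R2 = 8

8


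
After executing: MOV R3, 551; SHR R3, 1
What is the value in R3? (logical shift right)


Register state trace:
  MOV R3, 551  → R3 = 551
  SHR R3, 1  → R3 = 551 >> 1 = 551 // 2^1 = 275
Final: R3 = 275

275


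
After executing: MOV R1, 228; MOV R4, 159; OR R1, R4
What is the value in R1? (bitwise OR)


Register state trace:
  MOV R1, 228  → R1 = 228 (0b11100100)
  MOV R4, 159  → R4 = 159 (0b10011111)
  OR R1, R4   → R1 = 228 OR 159 = 255 (0b11111111)
Final: R1 = 255

255


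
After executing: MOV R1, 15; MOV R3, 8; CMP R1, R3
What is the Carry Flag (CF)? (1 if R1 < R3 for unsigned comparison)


Register state trace:
  MOV R1, 15  → R1 = 15
  MOV R3, 8  → R3 = 8
  CMP R1, R3  → unsigned 15 - 8: no borrow
  15 >= 8, so CF = 0
CF = 0

0


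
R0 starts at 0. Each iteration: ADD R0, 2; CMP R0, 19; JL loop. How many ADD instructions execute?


Loop trace (R0 starts at 0, target 19, step 2):
  ADD #1: R0 = 0 + 2 = 2  → 2 < 19, loop
  ADD #2: R0 = 2 + 2 = 4  → 4 < 19, loop
  ADD #3: R0 = 4 + 2 = 6  → 6 < 19, loop
  ADD #4: R0 = 6 + 2 = 8  → 8 < 19, loop
  ADD #5: R0 = 8 + 2 = 10  → 10 < 19, loop
  ADD #6: R0 = 10 + 2 = 12  → 12 < 19, loop
  ADD #7: R0 = 12 + 2 = 14  → 14 < 19, loop
  ADD #8: R0 = 14 + 2 = 16  → 16 < 19, loop
  ADD #9: R0 = 16 + 2 = 18  → 18 < 19, loop
  ADD #10: R0 = 18 + 2 = 20  → 20 >= 19, exit
Total ADD instructions: 10

10


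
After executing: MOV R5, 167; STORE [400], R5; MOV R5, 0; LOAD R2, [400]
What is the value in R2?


Register and memory trace:
  MOV R5, 167  → R5 = 167
  STORE [400], R5  → mem[400] = 167
  MOV R5, 0  → R5 = 0
  LOAD R2, [400]  → R2 = mem[400] = 167
Final: R2 = 167

167


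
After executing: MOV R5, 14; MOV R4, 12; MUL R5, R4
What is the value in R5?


Register state trace:
  MOV R5, 14  → R5 = 14
  MOV R4, 12  → R4 = 12
  MUL R5, R4  → R5 = 14 * 12 = 168
Final: R5 = 168

168


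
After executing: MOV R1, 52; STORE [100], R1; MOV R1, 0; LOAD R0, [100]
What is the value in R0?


Register and memory trace:
  MOV R1, 52  → R1 = 52
  STORE [100], R1  → mem[100] = 52
  MOV R1, 0  → R1 = 0
  LOAD R0, [100]  → R0 = mem[100] = 52
Final: R0 = 52

52


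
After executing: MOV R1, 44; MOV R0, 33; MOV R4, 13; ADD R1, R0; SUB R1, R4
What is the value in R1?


Register state trace:
  MOV R1, 44  → R1 = 44
  MOV R0, 33  → R0 = 33
  MOV R4, 13  → R4 = 13
  ADD R1, R0  → R1 = 44 + 33 = 77
  SUB R1, R4  → R1 = 77 - 13 = 64
Final: R1 = 64

64


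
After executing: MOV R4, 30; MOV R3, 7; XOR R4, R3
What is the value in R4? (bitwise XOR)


Register state trace:
  MOV R4, 30  → R4 = 30 (0b00011110)
  MOV R3, 7  → R3 = 7 (0b00000111)
  XOR R4, R3  → R4 = 30 XOR 7 = 25 (0b00011001)
Final: R4 = 25

25


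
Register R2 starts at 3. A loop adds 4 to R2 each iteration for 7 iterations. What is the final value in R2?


Starting value: R2 = 3
  Iter 1: R2 = 3 + 4 = 7
  Iter 2: R2 = 7 + 4 = 11
  Iter 3: R2 = 11 + 4 = 15
  Iter 4: R2 = 15 + 4 = 19
  Iter 5: R2 = 19 + 4 = 23
  Iter 6: R2 = 23 + 4 = 27
  Iter 7: R2 = 27 + 4 = 31
Final: R2 = 31

31


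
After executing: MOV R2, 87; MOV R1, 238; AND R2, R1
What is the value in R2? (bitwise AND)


Register state trace:
  MOV R2, 87  → R2 = 87 (0b01010111)
  MOV R1, 238  → R1 = 238 (0b11101110)
  AND R2, R1  → R2 = 87 AND 238 = 70 (0b01000110)
Final: R2 = 70

70


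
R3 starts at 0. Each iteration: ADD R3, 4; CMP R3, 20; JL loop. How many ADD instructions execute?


Loop trace (R3 starts at 0, target 20, step 4):
  ADD #1: R3 = 0 + 4 = 4  → 4 < 20, loop
  ADD #2: R3 = 4 + 4 = 8  → 8 < 20, loop
  ADD #3: R3 = 8 + 4 = 12  → 12 < 20, loop
  ADD #4: R3 = 12 + 4 = 16  → 16 < 20, loop
  ADD #5: R3 = 16 + 4 = 20  → 20 >= 20, exit
Total ADD instructions: 5

5


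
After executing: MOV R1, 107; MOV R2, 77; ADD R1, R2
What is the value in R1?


Register state trace:
  MOV R1, 107  → R1 = 107
  MOV R2, 77  → R2 = 77
  ADD R1, R2  → R1 = 107 + 77 = 184
Final: R1 = 184

184


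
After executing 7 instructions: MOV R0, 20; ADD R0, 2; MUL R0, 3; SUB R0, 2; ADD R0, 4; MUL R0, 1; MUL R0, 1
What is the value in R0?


Register state trace:
  MOV R0, 20  → R0 = 20
  ADD R0, 2  → R0 = 20 + 2 = 22
  MUL R0, 3  → R0 = 22 * 3 = 66
  SUB R0, 2  → R0 = 66 - 2 = 64
  ADD R0, 4  → R0 = 64 + 4 = 68
  MUL R0, 1  → R0 = 68 * 1 = 68
  MUL R0, 1  → R0 = 68 * 1 = 68
Final: R0 = 68

68


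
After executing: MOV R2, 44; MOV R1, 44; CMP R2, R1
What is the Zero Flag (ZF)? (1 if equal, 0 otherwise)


Register state trace:
  MOV R2, 44  → R2 = 44
  MOV R1, 44  → R1 = 44
  CMP R2, R1  → computes 44 - 44 = 0
  Result is zero, so values are equal
ZF = 1

1


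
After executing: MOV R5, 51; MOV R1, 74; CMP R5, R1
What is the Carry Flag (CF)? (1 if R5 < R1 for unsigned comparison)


Register state trace:
  MOV R5, 51  → R5 = 51
  MOV R1, 74  → R1 = 74
  CMP R5, R1  → unsigned 51 - 74: borrow occurs
  51 < 74, so CF = 1
CF = 1

1


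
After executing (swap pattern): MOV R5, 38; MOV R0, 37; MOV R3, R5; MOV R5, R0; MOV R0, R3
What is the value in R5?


Register state trace (swap pattern):
  MOV R5, 38  → R5 = 38
  MOV R0, 37  → R0 = 37
  MOV R3, R5  → R3 = 38  (save R5)
  MOV R5, R0  → R5 = 37  (R5 gets R0's value)
  MOV R0, R3  → R0 = 38  (R0 gets saved value)
Final: R5 = 37

37


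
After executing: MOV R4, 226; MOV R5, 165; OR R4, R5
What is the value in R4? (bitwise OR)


Register state trace:
  MOV R4, 226  → R4 = 226 (0b11100010)
  MOV R5, 165  → R5 = 165 (0b10100101)
  OR R4, R5   → R4 = 226 OR 165 = 231 (0b11100111)
Final: R4 = 231

231


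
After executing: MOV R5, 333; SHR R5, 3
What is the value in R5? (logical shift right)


Register state trace:
  MOV R5, 333  → R5 = 333
  SHR R5, 3  → R5 = 333 >> 3 = 333 // 2^3 = 41
Final: R5 = 41

41


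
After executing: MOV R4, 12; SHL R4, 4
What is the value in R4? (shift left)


Register state trace:
  MOV R4, 12  → R4 = 12
  SHL R4, 4  → R4 = 12 << 4 = 12 * 2^4 = 192
Final: R4 = 192

192


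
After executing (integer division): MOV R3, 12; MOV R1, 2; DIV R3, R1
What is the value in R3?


Register state trace:
  MOV R3, 12  → R3 = 12
  MOV R1, 2  → R1 = 2
  DIV R3, R1  → R3 = 12 // 2 = 6
Final: R3 = 6

6


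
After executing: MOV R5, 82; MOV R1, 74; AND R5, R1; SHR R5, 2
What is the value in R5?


Register state trace:
  MOV R5, 82  → R5 = 82 (0b01010010)
  MOV R1, 74  → R1 = 74 (0b01001010)
  AND R5, R1  → R5 = 82 AND 74 = 66 (0b01000010)
  SHR R5, 2  → R5 = 66 >> 2 = 16
Final: R5 = 16

16


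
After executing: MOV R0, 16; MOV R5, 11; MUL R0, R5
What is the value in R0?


Register state trace:
  MOV R0, 16  → R0 = 16
  MOV R5, 11  → R5 = 11
  MUL R0, R5  → R0 = 16 * 11 = 176
Final: R0 = 176

176


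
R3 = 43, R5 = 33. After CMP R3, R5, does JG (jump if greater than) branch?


Trace:
  R3 = 43, R5 = 33
  CMP R3, R5  → compares 43 vs 33
  JG checks: is 43 greater than 33?
  43 > 33, so condition is true
Branch taken: Yes

Yes


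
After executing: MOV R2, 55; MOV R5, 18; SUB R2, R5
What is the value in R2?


Register state trace:
  MOV R2, 55  → R2 = 55
  MOV R5, 18  → R5 = 18
  SUB R2, R5  → R2 = 55 - 18 = 37
Final: R2 = 37

37


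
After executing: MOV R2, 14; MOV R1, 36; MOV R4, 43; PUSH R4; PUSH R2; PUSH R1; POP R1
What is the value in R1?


Stack trace (top is rightmost):
  MOV R2, 14  → R2 = 14
  MOV R1, 36  → R1 = 36
  MOV R4, 43  → R4 = 43
  PUSH R4  → stack: [43]
  PUSH R2  → stack: [43, 14]
  PUSH R1  → stack: [43, 14, 36]
  POP R1  → R1 = 36, stack: [43, 14]
Final: R1 = 36

36


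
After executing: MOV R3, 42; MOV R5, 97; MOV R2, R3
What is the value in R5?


Register state trace:
  MOV R3, 42  → R3 = 42
  MOV R5, 97  → R5 = 97
  MOV R2, R3  → R2 = 42
Final: R5 = 97

97


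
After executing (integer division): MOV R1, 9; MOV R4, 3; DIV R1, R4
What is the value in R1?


Register state trace:
  MOV R1, 9  → R1 = 9
  MOV R4, 3  → R4 = 3
  DIV R1, R4  → R1 = 9 // 3 = 3
Final: R1 = 3

3


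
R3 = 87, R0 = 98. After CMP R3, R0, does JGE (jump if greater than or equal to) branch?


Trace:
  R3 = 87, R0 = 98
  CMP R3, R0  → compares 87 vs 98
  JGE checks: is 87 greater than or equal to 98?
  87 < 98, so condition is false
Branch taken: No

No


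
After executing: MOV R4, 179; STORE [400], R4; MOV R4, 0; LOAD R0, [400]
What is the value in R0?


Register and memory trace:
  MOV R4, 179  → R4 = 179
  STORE [400], R4  → mem[400] = 179
  MOV R4, 0  → R4 = 0
  LOAD R0, [400]  → R0 = mem[400] = 179
Final: R0 = 179

179


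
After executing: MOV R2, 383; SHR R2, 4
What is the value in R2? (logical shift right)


Register state trace:
  MOV R2, 383  → R2 = 383
  SHR R2, 4  → R2 = 383 >> 4 = 383 // 2^4 = 23
Final: R2 = 23

23


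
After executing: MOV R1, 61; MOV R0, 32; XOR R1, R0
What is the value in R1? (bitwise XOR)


Register state trace:
  MOV R1, 61  → R1 = 61 (0b00111101)
  MOV R0, 32  → R0 = 32 (0b00100000)
  XOR R1, R0  → R1 = 61 XOR 32 = 29 (0b00011101)
Final: R1 = 29

29


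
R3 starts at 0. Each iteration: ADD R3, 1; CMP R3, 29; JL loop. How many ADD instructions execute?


Loop trace (R3 starts at 0, target 29, step 1):
  ADD #1: R3 = 0 + 1 = 1  → 1 < 29, loop
  ADD #2: R3 = 1 + 1 = 2  → 2 < 29, loop
  ADD #3: R3 = 2 + 1 = 3  → 3 < 29, loop
  ADD #4: R3 = 3 + 1 = 4  → 4 < 29, loop
  ADD #5: R3 = 4 + 1 = 5  → 5 < 29, loop
  ADD #6: R3 = 5 + 1 = 6  → 6 < 29, loop
  ADD #7: R3 = 6 + 1 = 7  → 7 < 29, loop
  ADD #8: R3 = 7 + 1 = 8  → 8 < 29, loop
  ADD #9: R3 = 8 + 1 = 9  → 9 < 29, loop
  ADD #10: R3 = 9 + 1 = 10  → 10 < 29, loop
  ADD #11: R3 = 10 + 1 = 11  → 11 < 29, loop
  ADD #12: R3 = 11 + 1 = 12  → 12 < 29, loop
  ADD #13: R3 = 12 + 1 = 13  → 13 < 29, loop
  ADD #14: R3 = 13 + 1 = 14  → 14 < 29, loop
  ADD #15: R3 = 14 + 1 = 15  → 15 < 29, loop
  ADD #16: R3 = 15 + 1 = 16  → 16 < 29, loop
  ADD #17: R3 = 16 + 1 = 17  → 17 < 29, loop
  ADD #18: R3 = 17 + 1 = 18  → 18 < 29, loop
  ADD #19: R3 = 18 + 1 = 19  → 19 < 29, loop
  ADD #20: R3 = 19 + 1 = 20  → 20 < 29, loop
  ADD #21: R3 = 20 + 1 = 21  → 21 < 29, loop
  ADD #22: R3 = 21 + 1 = 22  → 22 < 29, loop
  ADD #23: R3 = 22 + 1 = 23  → 23 < 29, loop
  ADD #24: R3 = 23 + 1 = 24  → 24 < 29, loop
  ADD #25: R3 = 24 + 1 = 25  → 25 < 29, loop
  ADD #26: R3 = 25 + 1 = 26  → 26 < 29, loop
  ADD #27: R3 = 26 + 1 = 27  → 27 < 29, loop
  ADD #28: R3 = 27 + 1 = 28  → 28 < 29, loop
  ADD #29: R3 = 28 + 1 = 29  → 29 >= 29, exit
Total ADD instructions: 29

29


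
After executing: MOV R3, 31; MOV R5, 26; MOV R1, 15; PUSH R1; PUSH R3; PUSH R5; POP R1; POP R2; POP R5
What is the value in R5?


Stack trace (top is rightmost):
  MOV R3, 31  → R3 = 31
  MOV R5, 26  → R5 = 26
  MOV R1, 15  → R1 = 15
  PUSH R1  → stack: [15]
  PUSH R3  → stack: [15, 31]
  PUSH R5  → stack: [15, 31, 26]
  POP R1  → R1 = 26, stack: [15, 31]
  POP R2  → R2 = 31, stack: [15]
  POP R5  → R5 = 15, stack: []
Final: R5 = 15

15


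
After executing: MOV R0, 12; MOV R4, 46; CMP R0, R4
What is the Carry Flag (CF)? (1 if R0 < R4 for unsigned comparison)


Register state trace:
  MOV R0, 12  → R0 = 12
  MOV R4, 46  → R4 = 46
  CMP R0, R4  → unsigned 12 - 46: borrow occurs
  12 < 46, so CF = 1
CF = 1

1


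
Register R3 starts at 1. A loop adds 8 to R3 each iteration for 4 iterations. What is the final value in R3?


Starting value: R3 = 1
  Iter 1: R3 = 1 + 8 = 9
  Iter 2: R3 = 9 + 8 = 17
  Iter 3: R3 = 17 + 8 = 25
  Iter 4: R3 = 25 + 8 = 33
Final: R3 = 33

33


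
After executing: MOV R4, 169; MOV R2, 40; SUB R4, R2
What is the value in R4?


Register state trace:
  MOV R4, 169  → R4 = 169
  MOV R2, 40  → R2 = 40
  SUB R4, R2  → R4 = 169 - 40 = 129
Final: R4 = 129

129


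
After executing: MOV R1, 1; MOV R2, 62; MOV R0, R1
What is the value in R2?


Register state trace:
  MOV R1, 1  → R1 = 1
  MOV R2, 62  → R2 = 62
  MOV R0, R1  → R0 = 1
Final: R2 = 62

62


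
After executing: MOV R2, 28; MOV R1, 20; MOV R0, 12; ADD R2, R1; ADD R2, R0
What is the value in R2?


Register state trace:
  MOV R2, 28  → R2 = 28
  MOV R1, 20  → R1 = 20
  MOV R0, 12  → R0 = 12
  ADD R2, R1  → R2 = 28 + 20 = 48
  ADD R2, R0  → R2 = 48 + 12 = 60
Final: R2 = 60

60


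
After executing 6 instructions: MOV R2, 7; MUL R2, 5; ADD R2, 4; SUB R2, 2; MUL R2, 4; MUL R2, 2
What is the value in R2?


Register state trace:
  MOV R2, 7  → R2 = 7
  MUL R2, 5  → R2 = 7 * 5 = 35
  ADD R2, 4  → R2 = 35 + 4 = 39
  SUB R2, 2  → R2 = 39 - 2 = 37
  MUL R2, 4  → R2 = 37 * 4 = 148
  MUL R2, 2  → R2 = 148 * 2 = 296
Final: R2 = 296

296


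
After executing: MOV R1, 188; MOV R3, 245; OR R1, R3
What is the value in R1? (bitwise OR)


Register state trace:
  MOV R1, 188  → R1 = 188 (0b10111100)
  MOV R3, 245  → R3 = 245 (0b11110101)
  OR R1, R3   → R1 = 188 OR 245 = 253 (0b11111101)
Final: R1 = 253

253


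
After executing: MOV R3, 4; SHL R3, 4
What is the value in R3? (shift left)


Register state trace:
  MOV R3, 4  → R3 = 4
  SHL R3, 4  → R3 = 4 << 4 = 4 * 2^4 = 64
Final: R3 = 64

64


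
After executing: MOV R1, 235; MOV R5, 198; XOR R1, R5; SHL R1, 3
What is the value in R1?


Register state trace:
  MOV R1, 235  → R1 = 235 (0b11101011)
  MOV R5, 198  → R5 = 198 (0b11000110)
  XOR R1, R5  → R1 = 235 XOR 198 = 45 (0b00101101)
  SHL R1, 3  → R1 = 45 << 3 = 360
Final: R1 = 360

360


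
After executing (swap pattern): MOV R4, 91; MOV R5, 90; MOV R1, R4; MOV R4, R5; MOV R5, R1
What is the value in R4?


Register state trace (swap pattern):
  MOV R4, 91  → R4 = 91
  MOV R5, 90  → R5 = 90
  MOV R1, R4  → R1 = 91  (save R4)
  MOV R4, R5  → R4 = 90  (R4 gets R5's value)
  MOV R5, R1  → R5 = 91  (R5 gets saved value)
Final: R4 = 90

90


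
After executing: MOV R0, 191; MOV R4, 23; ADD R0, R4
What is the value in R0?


Register state trace:
  MOV R0, 191  → R0 = 191
  MOV R4, 23  → R4 = 23
  ADD R0, R4  → R0 = 191 + 23 = 214
Final: R0 = 214

214


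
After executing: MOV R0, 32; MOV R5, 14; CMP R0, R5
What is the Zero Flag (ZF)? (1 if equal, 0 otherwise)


Register state trace:
  MOV R0, 32  → R0 = 32
  MOV R5, 14  → R5 = 14
  CMP R0, R5  → computes 32 - 14 = 18
  Result is nonzero, so values are not equal
ZF = 0

0


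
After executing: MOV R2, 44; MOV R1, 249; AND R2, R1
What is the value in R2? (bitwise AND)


Register state trace:
  MOV R2, 44  → R2 = 44 (0b00101100)
  MOV R1, 249  → R1 = 249 (0b11111001)
  AND R2, R1  → R2 = 44 AND 249 = 40 (0b00101000)
Final: R2 = 40

40


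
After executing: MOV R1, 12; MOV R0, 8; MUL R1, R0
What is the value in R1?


Register state trace:
  MOV R1, 12  → R1 = 12
  MOV R0, 8  → R0 = 8
  MUL R1, R0  → R1 = 12 * 8 = 96
Final: R1 = 96

96


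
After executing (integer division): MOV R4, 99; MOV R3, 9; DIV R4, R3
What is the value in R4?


Register state trace:
  MOV R4, 99  → R4 = 99
  MOV R3, 9  → R3 = 9
  DIV R4, R3  → R4 = 99 // 9 = 11
Final: R4 = 11

11


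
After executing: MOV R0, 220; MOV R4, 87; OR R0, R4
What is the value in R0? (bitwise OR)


Register state trace:
  MOV R0, 220  → R0 = 220 (0b11011100)
  MOV R4, 87  → R4 = 87 (0b01010111)
  OR R0, R4   → R0 = 220 OR 87 = 223 (0b11011111)
Final: R0 = 223

223


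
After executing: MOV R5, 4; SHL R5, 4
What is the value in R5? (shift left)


Register state trace:
  MOV R5, 4  → R5 = 4
  SHL R5, 4  → R5 = 4 << 4 = 4 * 2^4 = 64
Final: R5 = 64

64


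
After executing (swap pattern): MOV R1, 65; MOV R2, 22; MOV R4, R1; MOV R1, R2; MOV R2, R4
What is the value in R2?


Register state trace (swap pattern):
  MOV R1, 65  → R1 = 65
  MOV R2, 22  → R2 = 22
  MOV R4, R1  → R4 = 65  (save R1)
  MOV R1, R2  → R1 = 22  (R1 gets R2's value)
  MOV R2, R4  → R2 = 65  (R2 gets saved value)
Final: R2 = 65

65


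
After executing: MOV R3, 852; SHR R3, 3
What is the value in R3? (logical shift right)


Register state trace:
  MOV R3, 852  → R3 = 852
  SHR R3, 3  → R3 = 852 >> 3 = 852 // 2^3 = 106
Final: R3 = 106

106


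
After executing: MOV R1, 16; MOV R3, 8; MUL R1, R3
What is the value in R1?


Register state trace:
  MOV R1, 16  → R1 = 16
  MOV R3, 8  → R3 = 8
  MUL R1, R3  → R1 = 16 * 8 = 128
Final: R1 = 128

128


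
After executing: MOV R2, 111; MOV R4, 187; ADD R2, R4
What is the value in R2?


Register state trace:
  MOV R2, 111  → R2 = 111
  MOV R4, 187  → R4 = 187
  ADD R2, R4  → R2 = 111 + 187 = 298
Final: R2 = 298

298


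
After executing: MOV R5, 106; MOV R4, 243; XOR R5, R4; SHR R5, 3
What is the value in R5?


Register state trace:
  MOV R5, 106  → R5 = 106 (0b01101010)
  MOV R4, 243  → R4 = 243 (0b11110011)
  XOR R5, R4  → R5 = 106 XOR 243 = 153 (0b10011001)
  SHR R5, 3  → R5 = 153 >> 3 = 19
Final: R5 = 19

19


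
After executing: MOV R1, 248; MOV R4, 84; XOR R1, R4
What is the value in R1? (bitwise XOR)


Register state trace:
  MOV R1, 248  → R1 = 248 (0b11111000)
  MOV R4, 84  → R4 = 84 (0b01010100)
  XOR R1, R4  → R1 = 248 XOR 84 = 172 (0b10101100)
Final: R1 = 172

172


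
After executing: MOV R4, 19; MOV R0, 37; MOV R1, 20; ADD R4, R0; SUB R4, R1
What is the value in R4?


Register state trace:
  MOV R4, 19  → R4 = 19
  MOV R0, 37  → R0 = 37
  MOV R1, 20  → R1 = 20
  ADD R4, R0  → R4 = 19 + 37 = 56
  SUB R4, R1  → R4 = 56 - 20 = 36
Final: R4 = 36

36


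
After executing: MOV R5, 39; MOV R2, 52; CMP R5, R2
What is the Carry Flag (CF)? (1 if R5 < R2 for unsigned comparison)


Register state trace:
  MOV R5, 39  → R5 = 39
  MOV R2, 52  → R2 = 52
  CMP R5, R2  → unsigned 39 - 52: borrow occurs
  39 < 52, so CF = 1
CF = 1

1


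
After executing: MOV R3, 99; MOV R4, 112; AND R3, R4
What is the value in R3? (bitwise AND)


Register state trace:
  MOV R3, 99  → R3 = 99 (0b01100011)
  MOV R4, 112  → R4 = 112 (0b01110000)
  AND R3, R4  → R3 = 99 AND 112 = 96 (0b01100000)
Final: R3 = 96

96


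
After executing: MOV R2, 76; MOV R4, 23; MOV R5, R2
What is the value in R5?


Register state trace:
  MOV R2, 76  → R2 = 76
  MOV R4, 23  → R4 = 23
  MOV R5, R2  → R5 = 76
Final: R5 = 76

76


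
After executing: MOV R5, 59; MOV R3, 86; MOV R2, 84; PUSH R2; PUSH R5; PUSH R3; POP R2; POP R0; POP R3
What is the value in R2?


Stack trace (top is rightmost):
  MOV R5, 59  → R5 = 59
  MOV R3, 86  → R3 = 86
  MOV R2, 84  → R2 = 84
  PUSH R2  → stack: [84]
  PUSH R5  → stack: [84, 59]
  PUSH R3  → stack: [84, 59, 86]
  POP R2  → R2 = 86, stack: [84, 59]
  POP R0  → R0 = 59, stack: [84]
  POP R3  → R3 = 84, stack: []
Final: R2 = 86

86


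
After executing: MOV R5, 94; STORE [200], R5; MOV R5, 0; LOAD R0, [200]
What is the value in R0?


Register and memory trace:
  MOV R5, 94  → R5 = 94
  STORE [200], R5  → mem[200] = 94
  MOV R5, 0  → R5 = 0
  LOAD R0, [200]  → R0 = mem[200] = 94
Final: R0 = 94

94


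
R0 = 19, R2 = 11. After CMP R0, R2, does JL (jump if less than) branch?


Trace:
  R0 = 19, R2 = 11
  CMP R0, R2  → compares 19 vs 11
  JL checks: is 19 less than 11?
  19 > 11, so condition is false
Branch taken: No

No


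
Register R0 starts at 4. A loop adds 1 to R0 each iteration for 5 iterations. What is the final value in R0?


Starting value: R0 = 4
  Iter 1: R0 = 4 + 1 = 5
  Iter 2: R0 = 5 + 1 = 6
  Iter 3: R0 = 6 + 1 = 7
  Iter 4: R0 = 7 + 1 = 8
  Iter 5: R0 = 8 + 1 = 9
Final: R0 = 9

9


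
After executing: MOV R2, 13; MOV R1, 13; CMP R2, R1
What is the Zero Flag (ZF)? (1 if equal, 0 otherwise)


Register state trace:
  MOV R2, 13  → R2 = 13
  MOV R1, 13  → R1 = 13
  CMP R2, R1  → computes 13 - 13 = 0
  Result is zero, so values are equal
ZF = 1

1


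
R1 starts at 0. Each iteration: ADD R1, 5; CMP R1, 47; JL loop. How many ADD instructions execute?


Loop trace (R1 starts at 0, target 47, step 5):
  ADD #1: R1 = 0 + 5 = 5  → 5 < 47, loop
  ADD #2: R1 = 5 + 5 = 10  → 10 < 47, loop
  ADD #3: R1 = 10 + 5 = 15  → 15 < 47, loop
  ADD #4: R1 = 15 + 5 = 20  → 20 < 47, loop
  ADD #5: R1 = 20 + 5 = 25  → 25 < 47, loop
  ADD #6: R1 = 25 + 5 = 30  → 30 < 47, loop
  ADD #7: R1 = 30 + 5 = 35  → 35 < 47, loop
  ADD #8: R1 = 35 + 5 = 40  → 40 < 47, loop
  ADD #9: R1 = 40 + 5 = 45  → 45 < 47, loop
  ADD #10: R1 = 45 + 5 = 50  → 50 >= 47, exit
Total ADD instructions: 10

10


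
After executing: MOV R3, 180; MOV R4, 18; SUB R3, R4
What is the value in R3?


Register state trace:
  MOV R3, 180  → R3 = 180
  MOV R4, 18  → R4 = 18
  SUB R3, R4  → R3 = 180 - 18 = 162
Final: R3 = 162

162


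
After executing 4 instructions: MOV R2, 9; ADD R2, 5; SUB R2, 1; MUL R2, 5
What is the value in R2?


Register state trace:
  MOV R2, 9  → R2 = 9
  ADD R2, 5  → R2 = 9 + 5 = 14
  SUB R2, 1  → R2 = 14 - 1 = 13
  MUL R2, 5  → R2 = 13 * 5 = 65
Final: R2 = 65

65


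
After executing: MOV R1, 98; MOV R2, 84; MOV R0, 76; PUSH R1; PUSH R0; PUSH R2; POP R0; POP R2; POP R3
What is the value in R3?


Stack trace (top is rightmost):
  MOV R1, 98  → R1 = 98
  MOV R2, 84  → R2 = 84
  MOV R0, 76  → R0 = 76
  PUSH R1  → stack: [98]
  PUSH R0  → stack: [98, 76]
  PUSH R2  → stack: [98, 76, 84]
  POP R0  → R0 = 84, stack: [98, 76]
  POP R2  → R2 = 76, stack: [98]
  POP R3  → R3 = 98, stack: []
Final: R3 = 98

98


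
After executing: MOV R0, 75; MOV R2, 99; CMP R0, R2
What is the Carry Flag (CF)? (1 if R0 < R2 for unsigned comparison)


Register state trace:
  MOV R0, 75  → R0 = 75
  MOV R2, 99  → R2 = 99
  CMP R0, R2  → unsigned 75 - 99: borrow occurs
  75 < 99, so CF = 1
CF = 1

1


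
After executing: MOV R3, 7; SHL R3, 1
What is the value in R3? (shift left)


Register state trace:
  MOV R3, 7  → R3 = 7
  SHL R3, 1  → R3 = 7 << 1 = 7 * 2^1 = 14
Final: R3 = 14

14


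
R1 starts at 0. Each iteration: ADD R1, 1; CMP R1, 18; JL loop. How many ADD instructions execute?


Loop trace (R1 starts at 0, target 18, step 1):
  ADD #1: R1 = 0 + 1 = 1  → 1 < 18, loop
  ADD #2: R1 = 1 + 1 = 2  → 2 < 18, loop
  ADD #3: R1 = 2 + 1 = 3  → 3 < 18, loop
  ADD #4: R1 = 3 + 1 = 4  → 4 < 18, loop
  ADD #5: R1 = 4 + 1 = 5  → 5 < 18, loop
  ADD #6: R1 = 5 + 1 = 6  → 6 < 18, loop
  ADD #7: R1 = 6 + 1 = 7  → 7 < 18, loop
  ADD #8: R1 = 7 + 1 = 8  → 8 < 18, loop
  ADD #9: R1 = 8 + 1 = 9  → 9 < 18, loop
  ADD #10: R1 = 9 + 1 = 10  → 10 < 18, loop
  ADD #11: R1 = 10 + 1 = 11  → 11 < 18, loop
  ADD #12: R1 = 11 + 1 = 12  → 12 < 18, loop
  ADD #13: R1 = 12 + 1 = 13  → 13 < 18, loop
  ADD #14: R1 = 13 + 1 = 14  → 14 < 18, loop
  ADD #15: R1 = 14 + 1 = 15  → 15 < 18, loop
  ADD #16: R1 = 15 + 1 = 16  → 16 < 18, loop
  ADD #17: R1 = 16 + 1 = 17  → 17 < 18, loop
  ADD #18: R1 = 17 + 1 = 18  → 18 >= 18, exit
Total ADD instructions: 18

18
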